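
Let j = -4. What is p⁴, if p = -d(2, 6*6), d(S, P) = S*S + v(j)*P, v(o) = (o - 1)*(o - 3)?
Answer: 2552632508416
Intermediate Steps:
v(o) = (-1 + o)*(-3 + o)
d(S, P) = S² + 35*P (d(S, P) = S*S + (3 + (-4)² - 4*(-4))*P = S² + (3 + 16 + 16)*P = S² + 35*P)
p = -1264 (p = -(2² + 35*(6*6)) = -(4 + 35*36) = -(4 + 1260) = -1*1264 = -1264)
p⁴ = (-1264)⁴ = 2552632508416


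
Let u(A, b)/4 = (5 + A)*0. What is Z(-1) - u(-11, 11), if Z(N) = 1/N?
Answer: -1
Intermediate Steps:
u(A, b) = 0 (u(A, b) = 4*((5 + A)*0) = 4*0 = 0)
Z(-1) - u(-11, 11) = 1/(-1) - 1*0 = -1 + 0 = -1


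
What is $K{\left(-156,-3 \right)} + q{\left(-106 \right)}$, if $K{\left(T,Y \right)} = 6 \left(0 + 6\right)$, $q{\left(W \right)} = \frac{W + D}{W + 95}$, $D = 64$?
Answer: $\frac{438}{11} \approx 39.818$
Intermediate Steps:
$q{\left(W \right)} = \frac{64 + W}{95 + W}$ ($q{\left(W \right)} = \frac{W + 64}{W + 95} = \frac{64 + W}{95 + W}$)
$K{\left(T,Y \right)} = 36$ ($K{\left(T,Y \right)} = 6 \cdot 6 = 36$)
$K{\left(-156,-3 \right)} + q{\left(-106 \right)} = 36 + \frac{64 - 106}{95 - 106} = 36 + \frac{1}{-11} \left(-42\right) = 36 - - \frac{42}{11} = 36 + \frac{42}{11} = \frac{438}{11}$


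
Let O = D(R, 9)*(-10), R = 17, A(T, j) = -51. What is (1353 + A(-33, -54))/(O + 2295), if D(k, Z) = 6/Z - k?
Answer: 3906/7375 ≈ 0.52963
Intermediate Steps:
D(k, Z) = -k + 6/Z
O = 490/3 (O = (-1*17 + 6/9)*(-10) = (-17 + 6*(⅑))*(-10) = (-17 + ⅔)*(-10) = -49/3*(-10) = 490/3 ≈ 163.33)
(1353 + A(-33, -54))/(O + 2295) = (1353 - 51)/(490/3 + 2295) = 1302/(7375/3) = 1302*(3/7375) = 3906/7375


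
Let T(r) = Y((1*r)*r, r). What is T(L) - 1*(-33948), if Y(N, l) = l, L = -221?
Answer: 33727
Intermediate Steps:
T(r) = r
T(L) - 1*(-33948) = -221 - 1*(-33948) = -221 + 33948 = 33727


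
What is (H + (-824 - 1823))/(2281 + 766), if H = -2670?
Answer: -5317/3047 ≈ -1.7450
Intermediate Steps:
(H + (-824 - 1823))/(2281 + 766) = (-2670 + (-824 - 1823))/(2281 + 766) = (-2670 - 2647)/3047 = -5317*1/3047 = -5317/3047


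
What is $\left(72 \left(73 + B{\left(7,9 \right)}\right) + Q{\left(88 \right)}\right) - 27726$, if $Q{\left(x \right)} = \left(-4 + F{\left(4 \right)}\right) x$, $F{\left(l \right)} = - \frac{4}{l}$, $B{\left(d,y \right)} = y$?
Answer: $-22262$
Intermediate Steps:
$Q{\left(x \right)} = - 5 x$ ($Q{\left(x \right)} = \left(-4 - \frac{4}{4}\right) x = \left(-4 - 1\right) x = - 5 x$)
$\left(72 \left(73 + B{\left(7,9 \right)}\right) + Q{\left(88 \right)}\right) - 27726 = \left(72 \left(73 + 9\right) - 440\right) - 27726 = \left(72 \cdot 82 - 440\right) - 27726 = \left(5904 - 440\right) - 27726 = 5464 - 27726 = -22262$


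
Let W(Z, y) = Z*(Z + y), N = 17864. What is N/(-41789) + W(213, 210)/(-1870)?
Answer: -11907689/244970 ≈ -48.609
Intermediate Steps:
N/(-41789) + W(213, 210)/(-1870) = 17864/(-41789) + (213*(213 + 210))/(-1870) = 17864*(-1/41789) + (213*423)*(-1/1870) = -56/131 + 90099*(-1/1870) = -56/131 - 90099/1870 = -11907689/244970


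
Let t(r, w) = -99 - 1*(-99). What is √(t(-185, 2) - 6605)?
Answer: I*√6605 ≈ 81.271*I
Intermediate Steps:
t(r, w) = 0 (t(r, w) = -99 + 99 = 0)
√(t(-185, 2) - 6605) = √(0 - 6605) = √(-6605) = I*√6605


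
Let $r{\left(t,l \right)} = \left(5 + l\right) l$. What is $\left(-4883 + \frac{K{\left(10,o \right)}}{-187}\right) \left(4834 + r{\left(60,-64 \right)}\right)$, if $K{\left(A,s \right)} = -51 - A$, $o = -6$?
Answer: $- \frac{7861446600}{187} \approx -4.204 \cdot 10^{7}$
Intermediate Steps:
$r{\left(t,l \right)} = l \left(5 + l\right)$
$\left(-4883 + \frac{K{\left(10,o \right)}}{-187}\right) \left(4834 + r{\left(60,-64 \right)}\right) = \left(-4883 + \frac{-51 - 10}{-187}\right) \left(4834 - 64 \left(5 - 64\right)\right) = \left(-4883 + \left(-51 - 10\right) \left(- \frac{1}{187}\right)\right) \left(4834 - -3776\right) = \left(-4883 - - \frac{61}{187}\right) \left(4834 + 3776\right) = \left(-4883 + \frac{61}{187}\right) 8610 = \left(- \frac{913060}{187}\right) 8610 = - \frac{7861446600}{187}$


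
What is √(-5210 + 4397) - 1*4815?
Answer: -4815 + I*√813 ≈ -4815.0 + 28.513*I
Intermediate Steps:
√(-5210 + 4397) - 1*4815 = √(-813) - 4815 = I*√813 - 4815 = -4815 + I*√813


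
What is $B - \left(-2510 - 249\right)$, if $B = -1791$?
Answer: $968$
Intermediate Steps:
$B - \left(-2510 - 249\right) = -1791 - \left(-2510 - 249\right) = -1791 - -2759 = -1791 + 2759 = 968$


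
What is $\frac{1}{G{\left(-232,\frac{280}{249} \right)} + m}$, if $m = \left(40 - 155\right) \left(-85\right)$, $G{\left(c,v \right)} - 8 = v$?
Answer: $\frac{249}{2436247} \approx 0.00010221$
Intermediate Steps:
$G{\left(c,v \right)} = 8 + v$
$m = 9775$ ($m = \left(-115\right) \left(-85\right) = 9775$)
$\frac{1}{G{\left(-232,\frac{280}{249} \right)} + m} = \frac{1}{\left(8 + \frac{280}{249}\right) + 9775} = \frac{1}{\frac{2272}{249} + 9775} = \frac{1}{\frac{2436247}{249}} = \frac{249}{2436247}$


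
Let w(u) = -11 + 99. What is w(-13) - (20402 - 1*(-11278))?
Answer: -31592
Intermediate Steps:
w(u) = 88
w(-13) - (20402 - 1*(-11278)) = 88 - (20402 - 1*(-11278)) = 88 - (20402 + 11278) = 88 - 1*31680 = 88 - 31680 = -31592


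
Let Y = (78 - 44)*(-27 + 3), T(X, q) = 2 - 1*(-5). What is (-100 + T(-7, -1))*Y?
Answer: 75888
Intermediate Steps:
T(X, q) = 7 (T(X, q) = 2 + 5 = 7)
Y = -816 (Y = 34*(-24) = -816)
(-100 + T(-7, -1))*Y = (-100 + 7)*(-816) = -93*(-816) = 75888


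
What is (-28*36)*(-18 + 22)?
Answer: -4032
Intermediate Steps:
(-28*36)*(-18 + 22) = -1008*4 = -4032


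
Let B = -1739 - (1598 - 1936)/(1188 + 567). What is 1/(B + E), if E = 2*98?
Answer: -135/208279 ≈ -0.00064817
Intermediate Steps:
E = 196
B = -234739/135 (B = -1739 - (-338)/1755 = -1739 - 1*(-26/135) = -1739 + 26/135 = -234739/135 ≈ -1738.8)
1/(B + E) = 1/(-234739/135 + 196) = 1/(-208279/135) = -135/208279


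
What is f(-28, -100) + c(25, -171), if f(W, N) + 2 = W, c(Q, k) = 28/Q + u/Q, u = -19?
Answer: -741/25 ≈ -29.640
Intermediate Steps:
c(Q, k) = 9/Q (c(Q, k) = 28/Q - 19/Q = 9/Q)
f(W, N) = -2 + W
f(-28, -100) + c(25, -171) = (-2 - 28) + 9/25 = -30 + 9*(1/25) = -30 + 9/25 = -741/25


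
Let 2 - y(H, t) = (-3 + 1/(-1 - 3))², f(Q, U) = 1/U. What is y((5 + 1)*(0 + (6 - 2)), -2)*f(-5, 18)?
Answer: -137/288 ≈ -0.47569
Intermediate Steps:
y(H, t) = -137/16 (y(H, t) = 2 - (-3 + 1/(-1 - 3))² = 2 - (-3 + 1/(-4))² = 2 - (-3 - ¼)² = 2 - (-13/4)² = 2 - 1*169/16 = 2 - 169/16 = -137/16)
y((5 + 1)*(0 + (6 - 2)), -2)*f(-5, 18) = -137/16/18 = -137/16*1/18 = -137/288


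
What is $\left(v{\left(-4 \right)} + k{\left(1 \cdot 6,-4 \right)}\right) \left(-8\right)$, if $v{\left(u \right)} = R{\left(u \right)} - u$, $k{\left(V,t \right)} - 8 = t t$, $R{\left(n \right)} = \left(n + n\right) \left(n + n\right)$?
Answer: $-736$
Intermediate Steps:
$R{\left(n \right)} = 4 n^{2}$ ($R{\left(n \right)} = 2 n 2 n = 4 n^{2}$)
$k{\left(V,t \right)} = 8 + t^{2}$ ($k{\left(V,t \right)} = 8 + t t = 8 + t^{2}$)
$v{\left(u \right)} = - u + 4 u^{2}$ ($v{\left(u \right)} = 4 u^{2} - u = - u + 4 u^{2}$)
$\left(v{\left(-4 \right)} + k{\left(1 \cdot 6,-4 \right)}\right) \left(-8\right) = \left(- 4 \left(-1 + 4 \left(-4\right)\right) + \left(8 + \left(-4\right)^{2}\right)\right) \left(-8\right) = \left(- 4 \left(-1 - 16\right) + \left(8 + 16\right)\right) \left(-8\right) = \left(\left(-4\right) \left(-17\right) + 24\right) \left(-8\right) = \left(68 + 24\right) \left(-8\right) = 92 \left(-8\right) = -736$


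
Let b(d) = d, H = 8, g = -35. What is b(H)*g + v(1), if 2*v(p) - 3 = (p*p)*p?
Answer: -278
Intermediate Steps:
v(p) = 3/2 + p**3/2 (v(p) = 3/2 + ((p*p)*p)/2 = 3/2 + (p**2*p)/2 = 3/2 + p**3/2)
b(H)*g + v(1) = 8*(-35) + (3/2 + (1/2)*1**3) = -280 + (3/2 + (1/2)*1) = -280 + (3/2 + 1/2) = -280 + 2 = -278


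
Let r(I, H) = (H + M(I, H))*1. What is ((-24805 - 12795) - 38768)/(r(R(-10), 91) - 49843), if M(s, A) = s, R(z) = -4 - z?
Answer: 12728/8291 ≈ 1.5352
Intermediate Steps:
r(I, H) = H + I (r(I, H) = (H + I)*1 = H + I)
((-24805 - 12795) - 38768)/(r(R(-10), 91) - 49843) = ((-24805 - 12795) - 38768)/((91 + (-4 - 1*(-10))) - 49843) = (-37600 - 38768)/((91 + (-4 + 10)) - 49843) = -76368/((91 + 6) - 49843) = -76368/(97 - 49843) = -76368/(-49746) = -76368*(-1/49746) = 12728/8291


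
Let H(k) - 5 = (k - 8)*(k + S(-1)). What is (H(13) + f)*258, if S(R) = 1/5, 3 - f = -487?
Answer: 144738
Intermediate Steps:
f = 490 (f = 3 - 1*(-487) = 3 + 487 = 490)
S(R) = ⅕
H(k) = 5 + (-8 + k)*(⅕ + k) (H(k) = 5 + (k - 8)*(k + ⅕) = 5 + (-8 + k)*(⅕ + k))
(H(13) + f)*258 = ((17/5 + 13² - 39/5*13) + 490)*258 = ((17/5 + 169 - 507/5) + 490)*258 = (71 + 490)*258 = 561*258 = 144738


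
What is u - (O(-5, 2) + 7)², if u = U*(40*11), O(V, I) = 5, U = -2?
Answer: -1024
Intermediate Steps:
u = -880 (u = -80*11 = -2*440 = -880)
u - (O(-5, 2) + 7)² = -880 - (5 + 7)² = -880 - 1*12² = -880 - 1*144 = -880 - 144 = -1024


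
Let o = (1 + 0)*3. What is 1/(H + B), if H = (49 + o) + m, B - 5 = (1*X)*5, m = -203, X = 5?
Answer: -1/121 ≈ -0.0082645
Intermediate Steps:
o = 3 (o = 1*3 = 3)
B = 30 (B = 5 + (1*5)*5 = 5 + 5*5 = 5 + 25 = 30)
H = -151 (H = (49 + 3) - 203 = 52 - 203 = -151)
1/(H + B) = 1/(-151 + 30) = 1/(-121) = -1/121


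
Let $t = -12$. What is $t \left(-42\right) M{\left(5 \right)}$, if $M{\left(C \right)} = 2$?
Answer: $1008$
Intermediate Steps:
$t \left(-42\right) M{\left(5 \right)} = \left(-12\right) \left(-42\right) 2 = 504 \cdot 2 = 1008$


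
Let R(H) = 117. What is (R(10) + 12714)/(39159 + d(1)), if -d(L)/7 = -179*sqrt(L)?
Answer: 12831/40412 ≈ 0.31750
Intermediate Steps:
d(L) = 1253*sqrt(L) (d(L) = -(-1253)*sqrt(L) = 1253*sqrt(L))
(R(10) + 12714)/(39159 + d(1)) = (117 + 12714)/(39159 + 1253*sqrt(1)) = 12831/(39159 + 1253*1) = 12831/(39159 + 1253) = 12831/40412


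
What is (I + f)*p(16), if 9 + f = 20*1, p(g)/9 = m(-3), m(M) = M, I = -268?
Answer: 6939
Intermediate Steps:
p(g) = -27 (p(g) = 9*(-3) = -27)
f = 11 (f = -9 + 20*1 = -9 + 20 = 11)
(I + f)*p(16) = (-268 + 11)*(-27) = -257*(-27) = 6939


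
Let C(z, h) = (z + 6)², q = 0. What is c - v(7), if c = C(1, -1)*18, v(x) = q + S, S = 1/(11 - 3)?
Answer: 7055/8 ≈ 881.88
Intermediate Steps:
C(z, h) = (6 + z)²
S = ⅛ (S = 1/8 = ⅛ ≈ 0.12500)
v(x) = ⅛ (v(x) = 0 + ⅛ = ⅛)
c = 882 (c = (6 + 1)²*18 = 7²*18 = 49*18 = 882)
c - v(7) = 882 - 1*⅛ = 882 - ⅛ = 7055/8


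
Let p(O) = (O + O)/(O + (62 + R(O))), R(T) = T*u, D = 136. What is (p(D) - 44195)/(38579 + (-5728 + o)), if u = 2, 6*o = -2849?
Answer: -62314134/45650395 ≈ -1.3650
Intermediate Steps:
o = -2849/6 (o = (⅙)*(-2849) = -2849/6 ≈ -474.83)
R(T) = 2*T (R(T) = T*2 = 2*T)
p(O) = 2*O/(62 + 3*O) (p(O) = (O + O)/(O + (62 + 2*O)) = (2*O)/(62 + 3*O) = 2*O/(62 + 3*O))
(p(D) - 44195)/(38579 + (-5728 + o)) = (2*136/(62 + 3*136) - 44195)/(38579 + (-5728 - 2849/6)) = (2*136/(62 + 408) - 44195)/(38579 - 37217/6) = (2*136/470 - 44195)/(194257/6) = (2*136*(1/470) - 44195)*(6/194257) = (136/235 - 44195)*(6/194257) = -10385689/235*6/194257 = -62314134/45650395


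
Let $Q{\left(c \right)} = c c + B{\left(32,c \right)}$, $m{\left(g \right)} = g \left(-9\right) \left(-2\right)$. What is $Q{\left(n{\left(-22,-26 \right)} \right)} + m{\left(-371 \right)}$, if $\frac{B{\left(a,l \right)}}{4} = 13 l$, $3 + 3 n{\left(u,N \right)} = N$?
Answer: $- \frac{63785}{9} \approx -7087.2$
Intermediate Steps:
$n{\left(u,N \right)} = -1 + \frac{N}{3}$
$m{\left(g \right)} = 18 g$ ($m{\left(g \right)} = - 9 g \left(-2\right) = 18 g$)
$B{\left(a,l \right)} = 52 l$ ($B{\left(a,l \right)} = 4 \cdot 13 l = 52 l$)
$Q{\left(c \right)} = c^{2} + 52 c$ ($Q{\left(c \right)} = c c + 52 c = c^{2} + 52 c$)
$Q{\left(n{\left(-22,-26 \right)} \right)} + m{\left(-371 \right)} = \left(-1 + \frac{1}{3} \left(-26\right)\right) \left(52 + \left(-1 + \frac{1}{3} \left(-26\right)\right)\right) + 18 \left(-371\right) = \left(-1 - \frac{26}{3}\right) \left(52 - \frac{29}{3}\right) - 6678 = - \frac{29 \left(52 - \frac{29}{3}\right)}{3} - 6678 = \left(- \frac{29}{3}\right) \frac{127}{3} - 6678 = - \frac{3683}{9} - 6678 = - \frac{63785}{9}$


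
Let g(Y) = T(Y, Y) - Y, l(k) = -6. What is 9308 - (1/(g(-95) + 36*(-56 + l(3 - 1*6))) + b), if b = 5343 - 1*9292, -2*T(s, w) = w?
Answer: 55401005/4179 ≈ 13257.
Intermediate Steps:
T(s, w) = -w/2
g(Y) = -3*Y/2 (g(Y) = -Y/2 - Y = -3*Y/2)
b = -3949 (b = 5343 - 9292 = -3949)
9308 - (1/(g(-95) + 36*(-56 + l(3 - 1*6))) + b) = 9308 - (1/(-3/2*(-95) + 36*(-56 - 6)) - 3949) = 9308 - (1/(285/2 + 36*(-62)) - 3949) = 9308 - (1/(285/2 - 2232) - 3949) = 9308 - (1/(-4179/2) - 3949) = 9308 - (-2/4179 - 3949) = 9308 - 1*(-16502873/4179) = 9308 + 16502873/4179 = 55401005/4179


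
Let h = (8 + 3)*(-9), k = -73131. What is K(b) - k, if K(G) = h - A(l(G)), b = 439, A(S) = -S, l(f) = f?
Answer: 73471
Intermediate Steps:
h = -99 (h = 11*(-9) = -99)
K(G) = -99 + G (K(G) = -99 - (-1)*G = -99 + G)
K(b) - k = (-99 + 439) - 1*(-73131) = 340 + 73131 = 73471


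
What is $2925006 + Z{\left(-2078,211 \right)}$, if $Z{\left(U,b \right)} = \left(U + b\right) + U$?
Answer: $2921061$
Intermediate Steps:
$Z{\left(U,b \right)} = b + 2 U$
$2925006 + Z{\left(-2078,211 \right)} = 2925006 + \left(211 + 2 \left(-2078\right)\right) = 2925006 + \left(211 - 4156\right) = 2925006 - 3945 = 2921061$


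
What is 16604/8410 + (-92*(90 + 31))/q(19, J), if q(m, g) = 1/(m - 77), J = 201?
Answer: 2714991782/4205 ≈ 6.4566e+5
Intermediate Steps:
q(m, g) = 1/(-77 + m)
16604/8410 + (-92*(90 + 31))/q(19, J) = 16604/8410 + (-92*(90 + 31))/(1/(-77 + 19)) = 16604*(1/8410) + (-92*121)/(1/(-58)) = 8302/4205 - 11132/(-1/58) = 8302/4205 - 11132*(-58) = 8302/4205 + 645656 = 2714991782/4205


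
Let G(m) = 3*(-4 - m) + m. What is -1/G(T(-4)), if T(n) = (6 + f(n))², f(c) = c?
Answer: 1/20 ≈ 0.050000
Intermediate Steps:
T(n) = (6 + n)²
G(m) = -12 - 2*m (G(m) = (-12 - 3*m) + m = -12 - 2*m)
-1/G(T(-4)) = -1/(-12 - 2*(6 - 4)²) = -1/(-12 - 2*2²) = -1/(-12 - 2*4) = -1/(-12 - 8) = -1/(-20) = -1*(-1/20) = 1/20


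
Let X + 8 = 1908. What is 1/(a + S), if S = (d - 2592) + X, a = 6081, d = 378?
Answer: 1/5767 ≈ 0.00017340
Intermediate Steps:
X = 1900 (X = -8 + 1908 = 1900)
S = -314 (S = (378 - 2592) + 1900 = -2214 + 1900 = -314)
1/(a + S) = 1/(6081 - 314) = 1/5767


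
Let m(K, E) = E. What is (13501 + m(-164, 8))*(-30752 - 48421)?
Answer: -1069548057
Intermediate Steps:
(13501 + m(-164, 8))*(-30752 - 48421) = (13501 + 8)*(-30752 - 48421) = 13509*(-79173) = -1069548057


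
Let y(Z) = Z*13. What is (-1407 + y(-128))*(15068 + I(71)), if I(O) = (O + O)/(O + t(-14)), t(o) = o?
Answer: -2638044278/57 ≈ -4.6281e+7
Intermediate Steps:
y(Z) = 13*Z
I(O) = 2*O/(-14 + O) (I(O) = (O + O)/(O - 14) = (2*O)/(-14 + O) = 2*O/(-14 + O))
(-1407 + y(-128))*(15068 + I(71)) = (-1407 + 13*(-128))*(15068 + 2*71/(-14 + 71)) = (-1407 - 1664)*(15068 + 2*71/57) = -3071*(15068 + 2*71*(1/57)) = -3071*(15068 + 142/57) = -3071*859018/57 = -2638044278/57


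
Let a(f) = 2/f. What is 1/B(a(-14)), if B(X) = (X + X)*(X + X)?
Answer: 49/4 ≈ 12.250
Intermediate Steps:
B(X) = 4*X² (B(X) = (2*X)*(2*X) = 4*X²)
1/B(a(-14)) = 1/(4*(2/(-14))²) = 1/(4*(2*(-1/14))²) = 1/(4*(-⅐)²) = 1/(4*(1/49)) = 1/(4/49) = 49/4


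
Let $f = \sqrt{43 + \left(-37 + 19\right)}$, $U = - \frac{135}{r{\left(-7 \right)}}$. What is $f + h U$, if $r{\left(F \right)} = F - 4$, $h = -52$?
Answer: $- \frac{6965}{11} \approx -633.18$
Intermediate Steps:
$r{\left(F \right)} = -4 + F$
$U = \frac{135}{11}$ ($U = - \frac{135}{-4 - 7} = - \frac{135}{-11} = \left(-135\right) \left(- \frac{1}{11}\right) = \frac{135}{11} \approx 12.273$)
$f = 5$ ($f = \sqrt{43 - 18} = \sqrt{25} = 5$)
$f + h U = 5 - \frac{7020}{11} = - \frac{6965}{11}$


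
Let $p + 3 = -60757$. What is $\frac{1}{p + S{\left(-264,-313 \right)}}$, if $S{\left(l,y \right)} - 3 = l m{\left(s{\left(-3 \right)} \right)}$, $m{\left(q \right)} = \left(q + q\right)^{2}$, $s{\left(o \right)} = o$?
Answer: $- \frac{1}{70261} \approx -1.4233 \cdot 10^{-5}$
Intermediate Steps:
$p = -60760$ ($p = -3 - 60757 = -60760$)
$m{\left(q \right)} = 4 q^{2}$ ($m{\left(q \right)} = \left(2 q\right)^{2} = 4 q^{2}$)
$S{\left(l,y \right)} = 3 + 36 l$ ($S{\left(l,y \right)} = 3 + l 4 \left(-3\right)^{2} = 3 + l 4 \cdot 9 = 3 + l 36 = 3 + 36 l$)
$\frac{1}{p + S{\left(-264,-313 \right)}} = \frac{1}{-60760 + \left(3 + 36 \left(-264\right)\right)} = \frac{1}{-60760 + \left(3 - 9504\right)} = \frac{1}{-60760 - 9501} = \frac{1}{-70261} = - \frac{1}{70261}$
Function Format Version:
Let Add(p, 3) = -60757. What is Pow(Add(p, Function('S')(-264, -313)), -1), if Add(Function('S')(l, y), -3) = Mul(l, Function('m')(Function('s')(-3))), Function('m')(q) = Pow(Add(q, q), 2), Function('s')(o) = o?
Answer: Rational(-1, 70261) ≈ -1.4233e-5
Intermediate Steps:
p = -60760 (p = Add(-3, -60757) = -60760)
Function('m')(q) = Mul(4, Pow(q, 2)) (Function('m')(q) = Pow(Mul(2, q), 2) = Mul(4, Pow(q, 2)))
Function('S')(l, y) = Add(3, Mul(36, l)) (Function('S')(l, y) = Add(3, Mul(l, Mul(4, Pow(-3, 2)))) = Add(3, Mul(l, Mul(4, 9))) = Add(3, Mul(l, 36)) = Add(3, Mul(36, l)))
Pow(Add(p, Function('S')(-264, -313)), -1) = Pow(Add(-60760, Add(3, Mul(36, -264))), -1) = Pow(Add(-60760, Add(3, -9504)), -1) = Pow(Add(-60760, -9501), -1) = Pow(-70261, -1) = Rational(-1, 70261)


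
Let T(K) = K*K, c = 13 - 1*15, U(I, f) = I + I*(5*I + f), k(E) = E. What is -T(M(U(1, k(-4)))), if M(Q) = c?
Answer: -4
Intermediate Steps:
U(I, f) = I + I*(f + 5*I)
c = -2 (c = 13 - 15 = -2)
M(Q) = -2
T(K) = K**2
-T(M(U(1, k(-4)))) = -1*(-2)**2 = -1*4 = -4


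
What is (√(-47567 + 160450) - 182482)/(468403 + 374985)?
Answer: -91241/421694 + √112883/843388 ≈ -0.21597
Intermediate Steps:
(√(-47567 + 160450) - 182482)/(468403 + 374985) = (√112883 - 182482)/843388 = (-182482 + √112883)*(1/843388) = -91241/421694 + √112883/843388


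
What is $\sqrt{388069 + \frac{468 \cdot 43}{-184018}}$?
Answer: $\frac{\sqrt{3285257763903031}}{92009} \approx 622.95$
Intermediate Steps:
$\sqrt{388069 + \frac{468 \cdot 43}{-184018}} = \sqrt{388069 + 20124 \left(- \frac{1}{184018}\right)} = \sqrt{388069 - \frac{10062}{92009}} = \sqrt{\frac{35705830559}{92009}} = \frac{\sqrt{3285257763903031}}{92009}$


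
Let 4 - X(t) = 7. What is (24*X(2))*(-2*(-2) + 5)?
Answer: -648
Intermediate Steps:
X(t) = -3 (X(t) = 4 - 1*7 = 4 - 7 = -3)
(24*X(2))*(-2*(-2) + 5) = (24*(-3))*(-2*(-2) + 5) = -72*(4 + 5) = -72*9 = -648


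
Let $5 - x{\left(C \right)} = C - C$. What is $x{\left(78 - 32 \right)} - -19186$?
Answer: $19191$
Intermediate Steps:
$x{\left(C \right)} = 5$ ($x{\left(C \right)} = 5 - \left(C - C\right) = 5 - 0 = 5 + 0 = 5$)
$x{\left(78 - 32 \right)} - -19186 = 5 - -19186 = 5 + 19186 = 19191$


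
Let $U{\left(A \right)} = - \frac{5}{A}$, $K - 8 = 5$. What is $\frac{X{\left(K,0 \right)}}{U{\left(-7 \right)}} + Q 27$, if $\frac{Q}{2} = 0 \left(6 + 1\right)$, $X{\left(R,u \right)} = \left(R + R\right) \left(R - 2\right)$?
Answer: $\frac{2002}{5} \approx 400.4$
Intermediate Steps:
$K = 13$ ($K = 8 + 5 = 13$)
$X{\left(R,u \right)} = 2 R \left(-2 + R\right)$
$Q = 0$ ($Q = 2 \cdot 0 \left(6 + 1\right) = 2 \cdot 0 \cdot 7 = 2 \cdot 0 = 0$)
$\frac{X{\left(K,0 \right)}}{U{\left(-7 \right)}} + Q 27 = \frac{2 \cdot 13 \left(-2 + 13\right)}{\left(-5\right) \frac{1}{-7}} + 0 \cdot 27 = \frac{2 \cdot 13 \cdot 11}{\left(-5\right) \left(- \frac{1}{7}\right)} + 0 = \frac{286}{\frac{5}{7}} + 0 = 286 \cdot \frac{7}{5} + 0 = \frac{2002}{5} + 0 = \frac{2002}{5}$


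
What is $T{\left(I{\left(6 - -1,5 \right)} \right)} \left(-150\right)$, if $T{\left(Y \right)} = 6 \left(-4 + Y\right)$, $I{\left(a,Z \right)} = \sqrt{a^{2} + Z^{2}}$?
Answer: $3600 - 900 \sqrt{74} \approx -4142.1$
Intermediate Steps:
$I{\left(a,Z \right)} = \sqrt{Z^{2} + a^{2}}$
$T{\left(Y \right)} = -24 + 6 Y$
$T{\left(I{\left(6 - -1,5 \right)} \right)} \left(-150\right) = \left(-24 + 6 \sqrt{5^{2} + \left(6 - -1\right)^{2}}\right) \left(-150\right) = \left(-24 + 6 \sqrt{25 + \left(6 + 1\right)^{2}}\right) \left(-150\right) = \left(-24 + 6 \sqrt{25 + 7^{2}}\right) \left(-150\right) = \left(-24 + 6 \sqrt{25 + 49}\right) \left(-150\right) = \left(-24 + 6 \sqrt{74}\right) \left(-150\right) = 3600 - 900 \sqrt{74}$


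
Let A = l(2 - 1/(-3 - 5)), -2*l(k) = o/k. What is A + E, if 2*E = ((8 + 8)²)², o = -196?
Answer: 557840/17 ≈ 32814.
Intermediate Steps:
l(k) = 98/k (l(k) = -(-98)/k = 98/k)
A = 784/17 (A = 98/(2 - 1/(-3 - 5)) = 98/(2 - 1/(-8)) = 98/(2 - 1*(-⅛)) = 98/(2 + ⅛) = 98/(17/8) = 98*(8/17) = 784/17 ≈ 46.118)
E = 32768 (E = ((8 + 8)²)²/2 = (16²)²/2 = (½)*256² = (½)*65536 = 32768)
A + E = 784/17 + 32768 = 557840/17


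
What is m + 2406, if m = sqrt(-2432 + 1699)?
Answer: 2406 + I*sqrt(733) ≈ 2406.0 + 27.074*I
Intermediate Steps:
m = I*sqrt(733) (m = sqrt(-733) = I*sqrt(733) ≈ 27.074*I)
m + 2406 = I*sqrt(733) + 2406 = 2406 + I*sqrt(733)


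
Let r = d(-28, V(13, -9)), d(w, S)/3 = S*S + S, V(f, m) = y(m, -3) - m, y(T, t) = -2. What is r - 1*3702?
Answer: -3534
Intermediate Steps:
V(f, m) = -2 - m
d(w, S) = 3*S + 3*S**2 (d(w, S) = 3*(S*S + S) = 3*(S**2 + S) = 3*(S + S**2) = 3*S + 3*S**2)
r = 168 (r = 3*(-2 - 1*(-9))*(1 + (-2 - 1*(-9))) = 3*(-2 + 9)*(1 + (-2 + 9)) = 3*7*(1 + 7) = 3*7*8 = 168)
r - 1*3702 = 168 - 1*3702 = 168 - 3702 = -3534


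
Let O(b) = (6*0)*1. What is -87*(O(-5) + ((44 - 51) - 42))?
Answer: 4263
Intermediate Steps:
O(b) = 0 (O(b) = 0*1 = 0)
-87*(O(-5) + ((44 - 51) - 42)) = -87*(0 + ((44 - 51) - 42)) = -87*(0 + (-7 - 42)) = -87*(0 - 49) = -87*(-49) = 4263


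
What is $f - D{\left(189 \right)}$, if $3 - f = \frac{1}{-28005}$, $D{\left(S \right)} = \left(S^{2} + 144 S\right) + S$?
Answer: $- \frac{1767759614}{28005} \approx -63123.0$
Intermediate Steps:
$D{\left(S \right)} = S^{2} + 145 S$
$f = \frac{84016}{28005}$ ($f = 3 - \frac{1}{-28005} = 3 - - \frac{1}{28005} = 3 + \frac{1}{28005} = \frac{84016}{28005} \approx 3.0$)
$f - D{\left(189 \right)} = \frac{84016}{28005} - 189 \left(145 + 189\right) = \frac{84016}{28005} - 189 \cdot 334 = \frac{84016}{28005} - 63126 = - \frac{1767759614}{28005}$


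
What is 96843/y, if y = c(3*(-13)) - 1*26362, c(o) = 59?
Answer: -96843/26303 ≈ -3.6818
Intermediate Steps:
y = -26303 (y = 59 - 1*26362 = 59 - 26362 = -26303)
96843/y = 96843/(-26303) = 96843*(-1/26303) = -96843/26303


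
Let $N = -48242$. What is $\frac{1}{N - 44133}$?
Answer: $- \frac{1}{92375} \approx -1.0825 \cdot 10^{-5}$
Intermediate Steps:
$\frac{1}{N - 44133} = \frac{1}{-48242 - 44133} = \frac{1}{-92375} = - \frac{1}{92375}$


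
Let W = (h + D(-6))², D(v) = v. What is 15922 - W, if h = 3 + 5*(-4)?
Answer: 15393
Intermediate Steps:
h = -17 (h = 3 - 20 = -17)
W = 529 (W = (-17 - 6)² = (-23)² = 529)
15922 - W = 15922 - 1*529 = 15922 - 529 = 15393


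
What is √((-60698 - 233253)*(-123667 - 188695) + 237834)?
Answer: 4*√5738710006 ≈ 3.0302e+5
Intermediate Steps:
√((-60698 - 233253)*(-123667 - 188695) + 237834) = √(-293951*(-312362) + 237834) = √(91819122262 + 237834) = √91819360096 = 4*√5738710006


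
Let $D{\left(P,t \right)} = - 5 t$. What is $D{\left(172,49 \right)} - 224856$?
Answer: $-225101$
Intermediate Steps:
$D{\left(172,49 \right)} - 224856 = \left(-5\right) 49 - 224856 = -245 - 224856 = -225101$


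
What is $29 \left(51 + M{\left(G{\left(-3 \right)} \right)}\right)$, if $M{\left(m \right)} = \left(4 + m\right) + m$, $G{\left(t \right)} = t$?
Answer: $1421$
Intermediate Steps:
$M{\left(m \right)} = 4 + 2 m$
$29 \left(51 + M{\left(G{\left(-3 \right)} \right)}\right) = 29 \left(51 + \left(4 + 2 \left(-3\right)\right)\right) = 29 \left(51 + \left(4 - 6\right)\right) = 29 \left(51 - 2\right) = 29 \cdot 49 = 1421$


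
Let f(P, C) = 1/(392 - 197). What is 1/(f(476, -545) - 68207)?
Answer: -195/13300364 ≈ -1.4661e-5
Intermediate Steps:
f(P, C) = 1/195
1/(f(476, -545) - 68207) = 1/(1/195 - 68207) = 1/(-13300364/195) = -195/13300364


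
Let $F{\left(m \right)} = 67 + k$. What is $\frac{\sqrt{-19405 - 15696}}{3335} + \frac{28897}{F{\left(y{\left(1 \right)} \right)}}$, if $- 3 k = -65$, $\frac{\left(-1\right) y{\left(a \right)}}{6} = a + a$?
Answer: $\frac{86691}{266} + \frac{i \sqrt{35101}}{3335} \approx 325.91 + 0.056178 i$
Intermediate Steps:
$y{\left(a \right)} = - 12 a$ ($y{\left(a \right)} = - 6 \left(a + a\right) = - 6 \cdot 2 a = - 12 a$)
$k = \frac{65}{3}$ ($k = \left(- \frac{1}{3}\right) \left(-65\right) = \frac{65}{3} \approx 21.667$)
$F{\left(m \right)} = \frac{266}{3}$ ($F{\left(m \right)} = 67 + \frac{65}{3} = \frac{266}{3}$)
$\frac{\sqrt{-19405 - 15696}}{3335} + \frac{28897}{F{\left(y{\left(1 \right)} \right)}} = \frac{\sqrt{-19405 - 15696}}{3335} + \frac{28897}{\frac{266}{3}} = \sqrt{-35101} \cdot \frac{1}{3335} + 28897 \cdot \frac{3}{266} = i \sqrt{35101} \cdot \frac{1}{3335} + \frac{86691}{266} = \frac{i \sqrt{35101}}{3335} + \frac{86691}{266} = \frac{86691}{266} + \frac{i \sqrt{35101}}{3335}$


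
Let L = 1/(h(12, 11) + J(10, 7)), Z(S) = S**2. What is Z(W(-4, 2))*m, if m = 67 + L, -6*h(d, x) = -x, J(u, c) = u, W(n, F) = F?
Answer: 19052/71 ≈ 268.34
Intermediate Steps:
h(d, x) = x/6 (h(d, x) = -(-1)*x/6 = x/6)
L = 6/71 (L = 1/((1/6)*11 + 10) = 1/(11/6 + 10) = 1/(71/6) = 6/71 ≈ 0.084507)
m = 4763/71 (m = 67 + 6/71 = 4763/71 ≈ 67.084)
Z(W(-4, 2))*m = 2**2*(4763/71) = 4*(4763/71) = 19052/71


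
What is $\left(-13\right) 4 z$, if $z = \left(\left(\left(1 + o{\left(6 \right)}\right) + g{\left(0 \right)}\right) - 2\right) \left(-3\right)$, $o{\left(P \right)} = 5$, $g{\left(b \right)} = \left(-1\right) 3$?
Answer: $156$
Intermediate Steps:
$g{\left(b \right)} = -3$
$z = -3$ ($z = \left(\left(\left(1 + 5\right) - 3\right) - 2\right) \left(-3\right) = \left(\left(6 - 3\right) - 2\right) \left(-3\right) = \left(3 - 2\right) \left(-3\right) = 1 \left(-3\right) = -3$)
$\left(-13\right) 4 z = \left(-13\right) 4 \left(-3\right) = \left(-52\right) \left(-3\right) = 156$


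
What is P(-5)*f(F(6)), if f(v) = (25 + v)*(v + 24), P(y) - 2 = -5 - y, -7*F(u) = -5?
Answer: 62280/49 ≈ 1271.0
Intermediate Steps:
F(u) = 5/7 (F(u) = -⅐*(-5) = 5/7)
P(y) = -3 - y (P(y) = 2 + (-5 - y) = -3 - y)
f(v) = (24 + v)*(25 + v) (f(v) = (25 + v)*(24 + v) = (24 + v)*(25 + v))
P(-5)*f(F(6)) = (-3 - 1*(-5))*(600 + (5/7)² + 49*(5/7)) = (-3 + 5)*(600 + 25/49 + 35) = 2*(31140/49) = 62280/49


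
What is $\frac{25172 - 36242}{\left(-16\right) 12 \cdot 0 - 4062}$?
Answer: $\frac{1845}{677} \approx 2.7253$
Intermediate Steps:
$\frac{25172 - 36242}{\left(-16\right) 12 \cdot 0 - 4062} = - \frac{11070}{\left(-192\right) 0 - 4062} = - \frac{11070}{0 - 4062} = - \frac{11070}{-4062} = \left(-11070\right) \left(- \frac{1}{4062}\right) = \frac{1845}{677}$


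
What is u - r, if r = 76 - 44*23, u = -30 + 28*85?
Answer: 3286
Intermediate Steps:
u = 2350 (u = -30 + 2380 = 2350)
r = -936 (r = 76 - 1012 = -936)
u - r = 2350 - 1*(-936) = 2350 + 936 = 3286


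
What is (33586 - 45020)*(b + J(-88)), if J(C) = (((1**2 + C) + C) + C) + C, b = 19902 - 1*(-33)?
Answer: -223923456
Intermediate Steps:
b = 19935 (b = 19902 + 33 = 19935)
J(C) = 1 + 4*C (J(C) = (((1 + C) + C) + C) + C = ((1 + 2*C) + C) + C = (1 + 3*C) + C = 1 + 4*C)
(33586 - 45020)*(b + J(-88)) = (33586 - 45020)*(19935 + (1 + 4*(-88))) = -11434*(19935 + (1 - 352)) = -11434*(19935 - 351) = -11434*19584 = -223923456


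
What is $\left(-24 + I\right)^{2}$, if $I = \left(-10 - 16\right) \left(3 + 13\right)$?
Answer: $193600$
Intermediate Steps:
$I = -416$ ($I = \left(-26\right) 16 = -416$)
$\left(-24 + I\right)^{2} = \left(-24 - 416\right)^{2} = \left(-440\right)^{2} = 193600$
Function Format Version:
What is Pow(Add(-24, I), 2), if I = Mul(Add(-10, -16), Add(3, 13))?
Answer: 193600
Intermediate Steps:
I = -416 (I = Mul(-26, 16) = -416)
Pow(Add(-24, I), 2) = Pow(Add(-24, -416), 2) = Pow(-440, 2) = 193600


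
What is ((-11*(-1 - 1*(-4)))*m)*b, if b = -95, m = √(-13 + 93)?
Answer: 12540*√5 ≈ 28040.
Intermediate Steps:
m = 4*√5 (m = √80 = 4*√5 ≈ 8.9443)
((-11*(-1 - 1*(-4)))*m)*b = ((-11*(-1 - 1*(-4)))*(4*√5))*(-95) = ((-11*(-1 + 4))*(4*√5))*(-95) = ((-11*3)*(4*√5))*(-95) = -132*√5*(-95) = 12540*√5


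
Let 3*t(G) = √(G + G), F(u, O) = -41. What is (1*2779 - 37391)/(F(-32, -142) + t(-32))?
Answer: 12771828/15193 + 830688*I/15193 ≈ 840.64 + 54.676*I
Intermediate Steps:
t(G) = √2*√G/3 (t(G) = √(G + G)/3 = √(2*G)/3 = (√2*√G)/3 = √2*√G/3)
(1*2779 - 37391)/(F(-32, -142) + t(-32)) = (1*2779 - 37391)/(-41 + √2*√(-32)/3) = (2779 - 37391)/(-41 + √2*(4*I*√2)/3) = -34612*9*(-41 - 8*I/3)/15193 = -311508*(-41 - 8*I/3)/15193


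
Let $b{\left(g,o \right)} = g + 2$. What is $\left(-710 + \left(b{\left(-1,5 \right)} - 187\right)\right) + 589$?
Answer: $-307$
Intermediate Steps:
$b{\left(g,o \right)} = 2 + g$
$\left(-710 + \left(b{\left(-1,5 \right)} - 187\right)\right) + 589 = \left(-710 + \left(\left(2 - 1\right) - 187\right)\right) + 589 = \left(-710 + \left(1 - 187\right)\right) + 589 = \left(-710 - 186\right) + 589 = -896 + 589 = -307$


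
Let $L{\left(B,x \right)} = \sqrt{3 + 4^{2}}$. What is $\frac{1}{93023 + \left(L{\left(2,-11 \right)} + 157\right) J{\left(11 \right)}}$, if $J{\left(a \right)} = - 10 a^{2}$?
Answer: $- \frac{96947}{9370902909} + \frac{1210 \sqrt{19}}{9370902909} \approx -9.7827 \cdot 10^{-6}$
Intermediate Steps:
$L{\left(B,x \right)} = \sqrt{19}$ ($L{\left(B,x \right)} = \sqrt{3 + 16} = \sqrt{19}$)
$\frac{1}{93023 + \left(L{\left(2,-11 \right)} + 157\right) J{\left(11 \right)}} = \frac{1}{93023 + \left(\sqrt{19} + 157\right) \left(- 10 \cdot 11^{2}\right)} = \frac{1}{93023 + \left(157 + \sqrt{19}\right) \left(\left(-10\right) 121\right)} = \frac{1}{93023 + \left(157 + \sqrt{19}\right) \left(-1210\right)} = \frac{1}{93023 - \left(189970 + 1210 \sqrt{19}\right)} = \frac{1}{-96947 - 1210 \sqrt{19}}$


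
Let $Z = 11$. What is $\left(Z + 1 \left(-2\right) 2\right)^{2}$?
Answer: $49$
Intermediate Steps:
$\left(Z + 1 \left(-2\right) 2\right)^{2} = \left(11 + 1 \left(-2\right) 2\right)^{2} = \left(11 - 4\right)^{2} = 7^{2} = 49$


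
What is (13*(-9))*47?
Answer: -5499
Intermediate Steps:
(13*(-9))*47 = -117*47 = -5499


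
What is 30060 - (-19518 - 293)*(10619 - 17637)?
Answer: -139003538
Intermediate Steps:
30060 - (-19518 - 293)*(10619 - 17637) = 30060 - (-19811)*(-7018) = 30060 - 1*139033598 = 30060 - 139033598 = -139003538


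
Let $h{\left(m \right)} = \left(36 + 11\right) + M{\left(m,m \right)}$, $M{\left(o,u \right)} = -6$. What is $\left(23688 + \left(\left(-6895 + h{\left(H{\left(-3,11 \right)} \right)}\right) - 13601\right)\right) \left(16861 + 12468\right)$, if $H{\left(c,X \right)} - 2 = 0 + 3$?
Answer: $94820657$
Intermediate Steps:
$H{\left(c,X \right)} = 5$ ($H{\left(c,X \right)} = 2 + \left(0 + 3\right) = 2 + 3 = 5$)
$h{\left(m \right)} = 41$ ($h{\left(m \right)} = \left(36 + 11\right) - 6 = 47 - 6 = 41$)
$\left(23688 + \left(\left(-6895 + h{\left(H{\left(-3,11 \right)} \right)}\right) - 13601\right)\right) \left(16861 + 12468\right) = \left(23688 + \left(\left(-6895 + 41\right) - 13601\right)\right) \left(16861 + 12468\right) = \left(23688 - 20455\right) 29329 = 3233 \cdot 29329 = 94820657$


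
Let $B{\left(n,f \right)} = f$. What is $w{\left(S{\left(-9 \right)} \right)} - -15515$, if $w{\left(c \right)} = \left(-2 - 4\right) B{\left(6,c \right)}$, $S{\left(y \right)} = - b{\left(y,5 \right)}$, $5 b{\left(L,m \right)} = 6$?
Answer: $\frac{77611}{5} \approx 15522.0$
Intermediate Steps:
$b{\left(L,m \right)} = \frac{6}{5}$ ($b{\left(L,m \right)} = \frac{1}{5} \cdot 6 = \frac{6}{5}$)
$S{\left(y \right)} = - \frac{6}{5}$ ($S{\left(y \right)} = \left(-1\right) \frac{6}{5} = - \frac{6}{5}$)
$w{\left(c \right)} = - 6 c$ ($w{\left(c \right)} = \left(-2 - 4\right) c = - 6 c$)
$w{\left(S{\left(-9 \right)} \right)} - -15515 = \left(-6\right) \left(- \frac{6}{5}\right) - -15515 = \frac{36}{5} + 15515 = \frac{77611}{5}$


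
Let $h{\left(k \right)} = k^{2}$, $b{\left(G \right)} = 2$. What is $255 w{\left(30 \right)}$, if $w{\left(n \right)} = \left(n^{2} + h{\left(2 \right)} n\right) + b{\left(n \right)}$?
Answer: $260610$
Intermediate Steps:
$w{\left(n \right)} = 2 + n^{2} + 4 n$ ($w{\left(n \right)} = \left(n^{2} + 2^{2} n\right) + 2 = \left(n^{2} + 4 n\right) + 2 = 2 + n^{2} + 4 n$)
$255 w{\left(30 \right)} = 255 \left(2 + 30^{2} + 4 \cdot 30\right) = 255 \left(2 + 900 + 120\right) = 255 \cdot 1022 = 260610$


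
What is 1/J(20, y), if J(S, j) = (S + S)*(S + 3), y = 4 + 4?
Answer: 1/920 ≈ 0.0010870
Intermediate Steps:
y = 8
J(S, j) = 2*S*(3 + S) (J(S, j) = (2*S)*(3 + S) = 2*S*(3 + S))
1/J(20, y) = 1/(2*20*(3 + 20)) = 1/(2*20*23) = 1/920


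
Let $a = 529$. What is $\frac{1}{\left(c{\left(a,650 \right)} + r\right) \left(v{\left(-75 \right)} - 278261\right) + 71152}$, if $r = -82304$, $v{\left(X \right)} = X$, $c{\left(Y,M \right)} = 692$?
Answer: $\frac{1}{22715628784} \approx 4.4023 \cdot 10^{-11}$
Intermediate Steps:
$\frac{1}{\left(c{\left(a,650 \right)} + r\right) \left(v{\left(-75 \right)} - 278261\right) + 71152} = \frac{1}{\left(692 - 82304\right) \left(-75 - 278261\right) + 71152} = \frac{1}{\left(-81612\right) \left(-278336\right) + 71152} = \frac{1}{22715557632 + 71152} = \frac{1}{22715628784}$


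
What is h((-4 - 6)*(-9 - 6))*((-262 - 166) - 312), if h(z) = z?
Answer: -111000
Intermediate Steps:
h((-4 - 6)*(-9 - 6))*((-262 - 166) - 312) = ((-4 - 6)*(-9 - 6))*((-262 - 166) - 312) = (-10*(-15))*(-428 - 312) = 150*(-740) = -111000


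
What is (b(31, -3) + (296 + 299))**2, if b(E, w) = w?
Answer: 350464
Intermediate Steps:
(b(31, -3) + (296 + 299))**2 = (-3 + (296 + 299))**2 = (-3 + 595)**2 = 592**2 = 350464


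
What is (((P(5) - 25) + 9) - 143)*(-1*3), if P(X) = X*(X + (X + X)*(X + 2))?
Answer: -648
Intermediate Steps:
P(X) = X*(X + 2*X*(2 + X)) (P(X) = X*(X + (2*X)*(2 + X)) = X*(X + 2*X*(2 + X)))
(((P(5) - 25) + 9) - 143)*(-1*3) = (((5²*(5 + 2*5) - 25) + 9) - 143)*(-1*3) = (((25*(5 + 10) - 25) + 9) - 143)*(-3) = (((25*15 - 25) + 9) - 143)*(-3) = (((375 - 25) + 9) - 143)*(-3) = ((350 + 9) - 143)*(-3) = (359 - 143)*(-3) = 216*(-3) = -648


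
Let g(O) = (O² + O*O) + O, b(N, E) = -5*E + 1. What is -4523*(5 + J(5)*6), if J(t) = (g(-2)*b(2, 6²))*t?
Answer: 145708445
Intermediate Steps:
b(N, E) = 1 - 5*E
g(O) = O + 2*O² (g(O) = (O² + O²) + O = 2*O² + O = O + 2*O²)
J(t) = -1074*t (J(t) = ((-2*(1 + 2*(-2)))*(1 - 5*6²))*t = ((-2*(1 - 4))*(1 - 5*36))*t = ((-2*(-3))*(1 - 180))*t = (6*(-179))*t = -1074*t)
-4523*(5 + J(5)*6) = -4523*(5 - 1074*5*6) = -4523*(5 - 5370*6) = -4523*(5 - 32220) = -4523*(-32215) = 145708445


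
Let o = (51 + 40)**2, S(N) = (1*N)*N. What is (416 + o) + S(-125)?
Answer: 24322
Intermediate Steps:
S(N) = N**2 (S(N) = N*N = N**2)
o = 8281 (o = 91**2 = 8281)
(416 + o) + S(-125) = (416 + 8281) + (-125)**2 = 8697 + 15625 = 24322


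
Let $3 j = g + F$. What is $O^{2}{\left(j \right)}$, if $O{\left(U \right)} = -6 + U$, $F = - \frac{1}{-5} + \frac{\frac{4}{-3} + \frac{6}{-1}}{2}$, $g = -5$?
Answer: $\frac{157609}{2025} \approx 77.832$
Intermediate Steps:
$F = - \frac{52}{15}$ ($F = \left(-1\right) \left(- \frac{1}{5}\right) + \left(4 \left(- \frac{1}{3}\right) + 6 \left(-1\right)\right) \frac{1}{2} = \frac{1}{5} + \left(- \frac{4}{3} - 6\right) \frac{1}{2} = \frac{1}{5} - \frac{11}{3} = - \frac{52}{15} \approx -3.4667$)
$j = - \frac{127}{45}$ ($j = \frac{-5 - \frac{52}{15}}{3} = \frac{1}{3} \left(- \frac{127}{15}\right) = - \frac{127}{45} \approx -2.8222$)
$O^{2}{\left(j \right)} = \left(-6 - \frac{127}{45}\right)^{2} = \left(- \frac{397}{45}\right)^{2} = \frac{157609}{2025}$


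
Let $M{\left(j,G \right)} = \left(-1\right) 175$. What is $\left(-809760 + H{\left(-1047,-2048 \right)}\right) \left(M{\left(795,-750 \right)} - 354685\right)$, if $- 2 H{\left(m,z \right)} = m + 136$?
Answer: $287189794870$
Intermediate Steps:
$H{\left(m,z \right)} = -68 - \frac{m}{2}$ ($H{\left(m,z \right)} = - \frac{m + 136}{2} = - \frac{136 + m}{2} = -68 - \frac{m}{2}$)
$M{\left(j,G \right)} = -175$
$\left(-809760 + H{\left(-1047,-2048 \right)}\right) \left(M{\left(795,-750 \right)} - 354685\right) = \left(-809760 - - \frac{911}{2}\right) \left(-175 - 354685\right) = \left(-809760 + \left(-68 + \frac{1047}{2}\right)\right) \left(-354860\right) = \left(-809760 + \frac{911}{2}\right) \left(-354860\right) = \left(- \frac{1618609}{2}\right) \left(-354860\right) = 287189794870$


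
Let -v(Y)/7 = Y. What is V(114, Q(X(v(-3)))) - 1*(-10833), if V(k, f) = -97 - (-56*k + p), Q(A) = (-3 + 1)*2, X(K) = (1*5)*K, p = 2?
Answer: 17118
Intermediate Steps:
v(Y) = -7*Y
X(K) = 5*K
Q(A) = -4 (Q(A) = -2*2 = -4)
V(k, f) = -99 + 56*k (V(k, f) = -97 - (-56*k + 2) = -97 - (2 - 56*k) = -97 + (-2 + 56*k) = -99 + 56*k)
V(114, Q(X(v(-3)))) - 1*(-10833) = (-99 + 56*114) - 1*(-10833) = (-99 + 6384) + 10833 = 6285 + 10833 = 17118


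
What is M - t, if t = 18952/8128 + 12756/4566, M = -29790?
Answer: -23036875865/773176 ≈ -29795.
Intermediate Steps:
t = 3962825/773176 (t = 18952*(1/8128) + 12756*(1/4566) = 2369/1016 + 2126/761 = 3962825/773176 ≈ 5.1254)
M - t = -29790 - 1*3962825/773176 = -29790 - 3962825/773176 = -23036875865/773176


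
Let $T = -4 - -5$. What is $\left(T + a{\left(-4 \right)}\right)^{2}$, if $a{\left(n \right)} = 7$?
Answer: $64$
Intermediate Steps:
$T = 1$ ($T = -4 + 5 = 1$)
$\left(T + a{\left(-4 \right)}\right)^{2} = \left(1 + 7\right)^{2} = 8^{2} = 64$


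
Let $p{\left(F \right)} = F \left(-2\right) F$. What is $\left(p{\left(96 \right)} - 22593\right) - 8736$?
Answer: $-49761$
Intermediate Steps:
$p{\left(F \right)} = - 2 F^{2}$ ($p{\left(F \right)} = - 2 F F = - 2 F^{2}$)
$\left(p{\left(96 \right)} - 22593\right) - 8736 = \left(- 2 \cdot 96^{2} - 22593\right) - 8736 = \left(\left(-2\right) 9216 - 22593\right) - 8736 = \left(-18432 - 22593\right) - 8736 = -41025 - 8736 = -49761$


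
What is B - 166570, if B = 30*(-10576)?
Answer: -483850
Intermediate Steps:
B = -317280
B - 166570 = -317280 - 166570 = -483850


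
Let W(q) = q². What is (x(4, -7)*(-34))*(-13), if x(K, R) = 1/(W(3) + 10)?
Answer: 442/19 ≈ 23.263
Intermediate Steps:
x(K, R) = 1/19 (x(K, R) = 1/(3² + 10) = 1/(9 + 10) = 1/19)
(x(4, -7)*(-34))*(-13) = ((1/19)*(-34))*(-13) = -34/19*(-13) = 442/19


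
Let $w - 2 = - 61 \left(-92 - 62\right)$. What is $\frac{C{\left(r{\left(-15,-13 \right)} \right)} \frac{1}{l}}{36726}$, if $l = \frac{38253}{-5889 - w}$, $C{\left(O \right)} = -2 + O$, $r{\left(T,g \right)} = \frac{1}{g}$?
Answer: $\frac{45855}{2029270646} \approx 2.2597 \cdot 10^{-5}$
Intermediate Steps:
$w = 9396$ ($w = 2 - 61 \left(-92 - 62\right) = 2 - -9394 = 2 + 9394 = 9396$)
$l = - \frac{12751}{5095}$ ($l = \frac{38253}{-5889 - 9396} = \frac{38253}{-15285} = 38253 \left(- \frac{1}{15285}\right) = - \frac{12751}{5095} \approx -2.5027$)
$\frac{C{\left(r{\left(-15,-13 \right)} \right)} \frac{1}{l}}{36726} = \frac{\left(-2 + \frac{1}{-13}\right) \frac{1}{- \frac{12751}{5095}}}{36726} = \left(-2 - \frac{1}{13}\right) \left(- \frac{5095}{12751}\right) \frac{1}{36726} = \left(- \frac{27}{13}\right) \left(- \frac{5095}{12751}\right) \frac{1}{36726} = \frac{137565}{165763} \cdot \frac{1}{36726} = \frac{45855}{2029270646}$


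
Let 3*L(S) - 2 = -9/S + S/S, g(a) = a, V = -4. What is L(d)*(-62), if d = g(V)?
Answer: -217/2 ≈ -108.50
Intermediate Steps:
d = -4
L(S) = 1 - 3/S (L(S) = 2/3 + (-9/S + S/S)/3 = 2/3 + (-9/S + 1)/3 = 2/3 + (1 - 9/S)/3 = 2/3 + (1/3 - 3/S) = 1 - 3/S)
L(d)*(-62) = ((-3 - 4)/(-4))*(-62) = -1/4*(-7)*(-62) = (7/4)*(-62) = -217/2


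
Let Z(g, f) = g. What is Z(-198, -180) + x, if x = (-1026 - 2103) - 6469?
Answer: -9796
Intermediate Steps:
x = -9598 (x = -3129 - 6469 = -9598)
Z(-198, -180) + x = -198 - 9598 = -9796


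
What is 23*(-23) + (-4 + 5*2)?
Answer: -523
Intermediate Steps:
23*(-23) + (-4 + 5*2) = -529 + (-4 + 10) = -529 + 6 = -523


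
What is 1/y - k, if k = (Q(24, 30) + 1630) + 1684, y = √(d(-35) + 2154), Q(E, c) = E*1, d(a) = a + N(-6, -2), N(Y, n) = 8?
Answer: -3338 + √2127/2127 ≈ -3338.0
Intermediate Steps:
d(a) = 8 + a (d(a) = a + 8 = 8 + a)
Q(E, c) = E
y = √2127 (y = √((8 - 35) + 2154) = √(-27 + 2154) = √2127 ≈ 46.119)
k = 3338 (k = (24 + 1630) + 1684 = 1654 + 1684 = 3338)
1/y - k = 1/(√2127) - 1*3338 = √2127/2127 - 3338 = -3338 + √2127/2127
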